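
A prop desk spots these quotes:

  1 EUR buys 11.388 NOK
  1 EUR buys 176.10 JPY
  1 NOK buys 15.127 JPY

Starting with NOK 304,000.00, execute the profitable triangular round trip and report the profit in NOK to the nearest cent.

Profit: NOK 6,765.41

Profitable loop is NOK → EUR → JPY → NOK:
NOK 304,000.00 ÷ 11.388 = EUR 26,694.77
EUR 26,694.77 × 176.10 = JPY 4,700,948
JPY 4,700,948 ÷ 15.127 = NOK 310,765.41
Profit = NOK 310,765.41 − NOK 304,000.00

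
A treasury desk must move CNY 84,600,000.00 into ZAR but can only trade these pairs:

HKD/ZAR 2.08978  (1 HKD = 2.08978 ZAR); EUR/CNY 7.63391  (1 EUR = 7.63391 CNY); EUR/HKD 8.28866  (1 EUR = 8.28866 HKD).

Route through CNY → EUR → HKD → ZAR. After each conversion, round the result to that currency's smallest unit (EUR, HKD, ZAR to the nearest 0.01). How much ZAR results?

CNY 84,600,000.00 ÷ 7.63391 = EUR 11,082,132.22
EUR 11,082,132.22 × 8.28866 = HKD 91,856,026.05
HKD 91,856,026.05 × 2.08978 = ZAR 191,958,886.12

ZAR 191,958,886.12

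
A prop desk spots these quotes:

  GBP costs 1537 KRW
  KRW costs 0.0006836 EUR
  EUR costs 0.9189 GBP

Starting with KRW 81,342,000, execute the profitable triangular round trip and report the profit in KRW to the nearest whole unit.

Profitable loop is KRW → GBP → EUR → KRW:
KRW 81,342,000 ÷ 1537 = GBP 52,922.58
GBP 52,922.58 ÷ 0.9189 = EUR 57,593.40
EUR 57,593.40 ÷ 0.0006836 = KRW 84,250,148
Profit = KRW 84,250,148 − KRW 81,342,000

Profit: KRW 2,908,148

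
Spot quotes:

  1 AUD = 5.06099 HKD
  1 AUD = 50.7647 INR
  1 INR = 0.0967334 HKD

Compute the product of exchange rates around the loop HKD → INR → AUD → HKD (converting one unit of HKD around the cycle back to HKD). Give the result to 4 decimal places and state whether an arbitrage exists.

1.0306 (arbitrage exists)

Around HKD → INR → AUD → HKD: 1 ÷ 0.0967334 ÷ 50.7647 × 5.06099 = 1.030617
Product > 1; profitable direction is HKD → INR → AUD → HKD.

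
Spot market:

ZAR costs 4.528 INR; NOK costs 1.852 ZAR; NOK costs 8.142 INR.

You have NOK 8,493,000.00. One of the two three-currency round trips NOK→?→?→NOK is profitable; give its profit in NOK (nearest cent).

Profitable loop is NOK → ZAR → INR → NOK:
NOK 8,493,000.00 × 1.852 = ZAR 15,729,036.00
ZAR 15,729,036.00 × 4.528 = INR 71,221,075.01
INR 71,221,075.01 ÷ 8.142 = NOK 8,747,368.58
Profit = NOK 8,747,368.58 − NOK 8,493,000.00

Profit: NOK 254,368.58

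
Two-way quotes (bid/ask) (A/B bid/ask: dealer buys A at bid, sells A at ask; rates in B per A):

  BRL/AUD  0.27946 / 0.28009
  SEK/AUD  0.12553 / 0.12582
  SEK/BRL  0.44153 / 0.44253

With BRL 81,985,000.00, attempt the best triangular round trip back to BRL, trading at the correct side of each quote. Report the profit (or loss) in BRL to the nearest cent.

Net profit: BRL 1,046,256.20

Best loop BRL → SEK → AUD → BRL:
BRL 81,985,000.00 ÷ 0.44253 (buy SEK at ask) = SEK 185,264,275.87
SEK 185,264,275.87 × 0.12553 (sell SEK at bid) = AUD 23,256,224.55
AUD 23,256,224.55 ÷ 0.28009 (buy BRL at ask) = BRL 83,031,256.20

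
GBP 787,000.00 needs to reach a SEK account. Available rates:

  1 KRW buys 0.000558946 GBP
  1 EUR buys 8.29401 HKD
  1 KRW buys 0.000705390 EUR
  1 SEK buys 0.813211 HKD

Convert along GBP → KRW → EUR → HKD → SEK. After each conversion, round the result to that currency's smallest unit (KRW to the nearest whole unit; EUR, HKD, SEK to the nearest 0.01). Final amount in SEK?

GBP 787,000.00 ÷ 0.000558946 = KRW 1,408,007,214
KRW 1,408,007,214 × 0.000705390 = EUR 993,194.21
EUR 993,194.21 × 8.29401 = HKD 8,237,562.71
HKD 8,237,562.71 ÷ 0.813211 = SEK 10,129,674.48

SEK 10,129,674.48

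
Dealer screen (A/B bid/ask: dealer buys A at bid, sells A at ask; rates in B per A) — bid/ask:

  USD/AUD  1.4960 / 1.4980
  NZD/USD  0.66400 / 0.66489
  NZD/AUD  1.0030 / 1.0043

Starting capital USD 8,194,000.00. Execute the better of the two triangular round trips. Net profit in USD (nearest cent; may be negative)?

Net profit: USD 57,545.11

Best loop USD → NZD → AUD → USD:
USD 8,194,000.00 ÷ 0.66489 (buy NZD at ask) = NZD 12,323,843.04
NZD 12,323,843.04 × 1.0030 (sell NZD at bid) = AUD 12,360,814.57
AUD 12,360,814.57 ÷ 1.4980 (buy USD at ask) = USD 8,251,545.11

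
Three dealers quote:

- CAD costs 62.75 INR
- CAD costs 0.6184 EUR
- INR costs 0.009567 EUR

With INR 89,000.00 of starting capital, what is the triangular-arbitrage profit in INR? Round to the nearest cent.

Profitable loop is INR → CAD → EUR → INR:
INR 89,000.00 ÷ 62.75 = CAD 1,418.33
CAD 1,418.33 × 0.6184 = EUR 877.09
EUR 877.09 ÷ 0.009567 = INR 91,679.02
Profit = INR 91,679.02 − INR 89,000.00

Profit: INR 2,679.02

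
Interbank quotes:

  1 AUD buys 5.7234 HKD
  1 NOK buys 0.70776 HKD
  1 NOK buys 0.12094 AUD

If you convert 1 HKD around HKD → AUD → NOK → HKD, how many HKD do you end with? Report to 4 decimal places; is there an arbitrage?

Around HKD → AUD → NOK → HKD: 1 ÷ 5.7234 ÷ 0.12094 × 0.70776 = 1.022497
Product > 1; profitable direction is HKD → AUD → NOK → HKD.

1.0225 (arbitrage exists)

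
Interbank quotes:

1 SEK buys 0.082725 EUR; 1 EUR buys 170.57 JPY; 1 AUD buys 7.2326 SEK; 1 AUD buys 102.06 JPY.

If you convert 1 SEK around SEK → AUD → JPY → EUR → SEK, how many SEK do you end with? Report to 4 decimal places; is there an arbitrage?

Around SEK → AUD → JPY → EUR → SEK: 1 ÷ 7.2326 × 102.06 ÷ 170.57 ÷ 0.082725 = 1.000050
Product ≈ 1 (deviation 0.005%, within rounding noise).

1.0000 (no arbitrage)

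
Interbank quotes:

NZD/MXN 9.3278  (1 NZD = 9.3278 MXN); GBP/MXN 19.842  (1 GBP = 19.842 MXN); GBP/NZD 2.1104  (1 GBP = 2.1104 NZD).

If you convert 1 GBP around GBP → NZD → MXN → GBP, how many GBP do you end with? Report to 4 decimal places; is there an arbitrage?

0.9921 (arbitrage exists)

Around GBP → NZD → MXN → GBP: 1 × 2.1104 × 9.3278 ÷ 19.842 = 0.992107
Product < 1; profitable direction is GBP → MXN → NZD → GBP.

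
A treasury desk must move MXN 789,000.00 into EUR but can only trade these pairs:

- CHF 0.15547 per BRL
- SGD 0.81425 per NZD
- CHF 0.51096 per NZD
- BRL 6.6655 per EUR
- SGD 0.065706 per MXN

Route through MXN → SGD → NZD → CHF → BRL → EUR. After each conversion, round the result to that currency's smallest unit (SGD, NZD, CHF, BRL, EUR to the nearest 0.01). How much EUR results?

MXN 789,000.00 × 0.065706 = SGD 51,842.03
SGD 51,842.03 ÷ 0.81425 = NZD 63,668.44
NZD 63,668.44 × 0.51096 = CHF 32,532.03
CHF 32,532.03 ÷ 0.15547 = BRL 209,249.57
BRL 209,249.57 ÷ 6.6655 = EUR 31,392.93

EUR 31,392.93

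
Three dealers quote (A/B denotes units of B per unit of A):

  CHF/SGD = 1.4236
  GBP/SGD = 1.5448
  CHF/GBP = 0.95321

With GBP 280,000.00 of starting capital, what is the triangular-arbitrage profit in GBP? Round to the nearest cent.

Profitable loop is GBP → SGD → CHF → GBP:
GBP 280,000.00 × 1.5448 = SGD 432,544.00
SGD 432,544.00 ÷ 1.4236 = CHF 303,838.16
CHF 303,838.16 × 0.95321 = GBP 289,621.57
Profit = GBP 289,621.57 − GBP 280,000.00

Profit: GBP 9,621.57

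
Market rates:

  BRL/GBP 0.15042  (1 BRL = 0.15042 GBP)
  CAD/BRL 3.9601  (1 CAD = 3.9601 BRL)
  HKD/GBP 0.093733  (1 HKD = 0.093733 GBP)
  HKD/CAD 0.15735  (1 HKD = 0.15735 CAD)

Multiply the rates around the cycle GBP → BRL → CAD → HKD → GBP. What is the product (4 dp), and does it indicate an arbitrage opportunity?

Around GBP → BRL → CAD → HKD → GBP: 1 ÷ 0.15042 ÷ 3.9601 ÷ 0.15735 × 0.093733 = 1.000032
Product ≈ 1 (deviation 0.003%, within rounding noise).

1.0000 (no arbitrage)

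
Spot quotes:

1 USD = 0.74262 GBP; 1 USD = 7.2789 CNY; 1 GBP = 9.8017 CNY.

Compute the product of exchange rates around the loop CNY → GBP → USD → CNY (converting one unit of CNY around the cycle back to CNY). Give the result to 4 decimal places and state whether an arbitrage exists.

1.0000 (no arbitrage)

Around CNY → GBP → USD → CNY: 1 ÷ 9.8017 ÷ 0.74262 × 7.2789 = 0.999995
Product ≈ 1 (deviation 0.001%, within rounding noise).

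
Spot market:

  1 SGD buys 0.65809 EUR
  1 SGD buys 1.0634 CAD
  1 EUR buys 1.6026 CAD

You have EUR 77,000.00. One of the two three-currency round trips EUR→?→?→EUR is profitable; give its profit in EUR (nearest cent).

Profit: EUR 638.47

Profitable loop is EUR → SGD → CAD → EUR:
EUR 77,000.00 ÷ 0.65809 = SGD 117,005.27
SGD 117,005.27 × 1.0634 = CAD 124,423.41
CAD 124,423.41 ÷ 1.6026 = EUR 77,638.47
Profit = EUR 77,638.47 − EUR 77,000.00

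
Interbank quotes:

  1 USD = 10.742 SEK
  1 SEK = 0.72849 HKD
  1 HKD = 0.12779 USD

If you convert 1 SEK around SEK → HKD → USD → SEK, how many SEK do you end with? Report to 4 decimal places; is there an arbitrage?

1.0000 (no arbitrage)

Around SEK → HKD → USD → SEK: 1 × 0.72849 × 0.12779 × 10.742 = 1.000013
Product ≈ 1 (deviation 0.001%, within rounding noise).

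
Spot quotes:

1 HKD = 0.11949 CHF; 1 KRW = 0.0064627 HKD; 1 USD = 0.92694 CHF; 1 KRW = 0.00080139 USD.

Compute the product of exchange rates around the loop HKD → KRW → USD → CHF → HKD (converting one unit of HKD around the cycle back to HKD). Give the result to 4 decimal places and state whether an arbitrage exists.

0.9619 (arbitrage exists)

Around HKD → KRW → USD → CHF → HKD: 1 ÷ 0.0064627 × 0.00080139 × 0.92694 ÷ 0.11949 = 0.961944
Product < 1; profitable direction is HKD → CHF → USD → KRW → HKD.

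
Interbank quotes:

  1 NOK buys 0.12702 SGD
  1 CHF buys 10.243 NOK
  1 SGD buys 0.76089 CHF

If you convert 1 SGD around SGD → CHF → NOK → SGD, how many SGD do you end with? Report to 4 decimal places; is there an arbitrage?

Around SGD → CHF → NOK → SGD: 1 × 0.76089 × 10.243 × 0.12702 = 0.989968
Product < 1; profitable direction is SGD → NOK → CHF → SGD.

0.9900 (arbitrage exists)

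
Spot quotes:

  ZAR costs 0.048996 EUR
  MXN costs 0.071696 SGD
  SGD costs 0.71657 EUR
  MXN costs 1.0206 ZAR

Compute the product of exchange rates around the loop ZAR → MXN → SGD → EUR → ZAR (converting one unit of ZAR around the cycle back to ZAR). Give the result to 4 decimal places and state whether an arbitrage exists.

1.0274 (arbitrage exists)

Around ZAR → MXN → SGD → EUR → ZAR: 1 ÷ 1.0206 × 0.071696 × 0.71657 ÷ 0.048996 = 1.027395
Product > 1; profitable direction is ZAR → MXN → SGD → EUR → ZAR.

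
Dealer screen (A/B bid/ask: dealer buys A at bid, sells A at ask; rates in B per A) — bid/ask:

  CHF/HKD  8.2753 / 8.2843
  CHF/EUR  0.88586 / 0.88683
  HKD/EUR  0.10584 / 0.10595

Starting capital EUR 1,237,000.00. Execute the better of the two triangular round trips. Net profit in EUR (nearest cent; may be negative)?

Net profit: EUR 11,469.72

Best loop EUR → HKD → CHF → EUR:
EUR 1,237,000.00 ÷ 0.10595 (buy HKD at ask) = HKD 11,675,318.55
HKD 11,675,318.55 ÷ 8.2843 (buy CHF at ask) = CHF 1,409,330.73
CHF 1,409,330.73 × 0.88586 (sell CHF at bid) = EUR 1,248,469.72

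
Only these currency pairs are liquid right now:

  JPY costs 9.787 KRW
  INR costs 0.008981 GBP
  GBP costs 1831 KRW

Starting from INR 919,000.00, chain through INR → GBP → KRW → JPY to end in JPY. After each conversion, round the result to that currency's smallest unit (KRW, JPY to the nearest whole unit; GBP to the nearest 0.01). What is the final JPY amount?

JPY 1,544,113

INR 919,000.00 × 0.008981 = GBP 8,253.54
GBP 8,253.54 × 1831 = KRW 15,112,232
KRW 15,112,232 ÷ 9.787 = JPY 1,544,113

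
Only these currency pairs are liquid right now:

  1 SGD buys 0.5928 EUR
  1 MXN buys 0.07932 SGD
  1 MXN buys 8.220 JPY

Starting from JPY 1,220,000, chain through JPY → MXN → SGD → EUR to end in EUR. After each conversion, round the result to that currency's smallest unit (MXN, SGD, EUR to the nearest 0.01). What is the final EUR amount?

EUR 6,978.77

JPY 1,220,000 ÷ 8.220 = MXN 148,418.49
MXN 148,418.49 × 0.07932 = SGD 11,772.55
SGD 11,772.55 × 0.5928 = EUR 6,978.77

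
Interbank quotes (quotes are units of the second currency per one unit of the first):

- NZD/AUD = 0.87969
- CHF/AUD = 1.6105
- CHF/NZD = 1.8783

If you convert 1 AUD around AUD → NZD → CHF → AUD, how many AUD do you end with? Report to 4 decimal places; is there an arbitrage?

0.9747 (arbitrage exists)

Around AUD → NZD → CHF → AUD: 1 ÷ 0.87969 ÷ 1.8783 × 1.6105 = 0.974689
Product < 1; profitable direction is AUD → CHF → NZD → AUD.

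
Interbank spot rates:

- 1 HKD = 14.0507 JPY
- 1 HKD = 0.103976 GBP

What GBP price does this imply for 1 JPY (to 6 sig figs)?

1 JPY ÷ 14.0507 = 0.0711708 HKD
0.0711708 HKD × 0.103976 = 0.00740006 GBP

JPY/GBP = 0.00740006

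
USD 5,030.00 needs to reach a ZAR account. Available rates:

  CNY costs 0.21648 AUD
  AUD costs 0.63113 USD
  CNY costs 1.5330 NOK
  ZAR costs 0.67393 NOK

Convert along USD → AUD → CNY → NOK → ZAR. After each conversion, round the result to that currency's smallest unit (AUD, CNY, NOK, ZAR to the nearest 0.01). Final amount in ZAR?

ZAR 83,744.96

USD 5,030.00 ÷ 0.63113 = AUD 7,969.83
AUD 7,969.83 ÷ 0.21648 = CNY 36,815.55
CNY 36,815.55 × 1.5330 = NOK 56,438.24
NOK 56,438.24 ÷ 0.67393 = ZAR 83,744.96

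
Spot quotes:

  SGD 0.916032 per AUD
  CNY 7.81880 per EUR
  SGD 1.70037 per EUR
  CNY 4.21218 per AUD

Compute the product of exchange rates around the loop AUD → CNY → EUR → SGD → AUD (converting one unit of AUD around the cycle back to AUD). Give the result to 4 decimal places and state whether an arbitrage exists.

1.0000 (no arbitrage)

Around AUD → CNY → EUR → SGD → AUD: 1 × 4.21218 ÷ 7.81880 × 1.70037 ÷ 0.916032 = 0.999999
Product ≈ 1 (deviation 0.000%, within rounding noise).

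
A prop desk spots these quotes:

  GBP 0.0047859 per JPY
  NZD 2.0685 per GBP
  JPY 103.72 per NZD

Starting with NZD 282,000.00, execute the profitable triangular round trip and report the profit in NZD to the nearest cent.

Profitable loop is NZD → JPY → GBP → NZD:
NZD 282,000.00 × 103.72 = JPY 29,249,040
JPY 29,249,040 × 0.0047859 = GBP 139,982.98
GBP 139,982.98 × 2.0685 = NZD 289,554.80
Profit = NZD 289,554.80 − NZD 282,000.00

Profit: NZD 7,554.80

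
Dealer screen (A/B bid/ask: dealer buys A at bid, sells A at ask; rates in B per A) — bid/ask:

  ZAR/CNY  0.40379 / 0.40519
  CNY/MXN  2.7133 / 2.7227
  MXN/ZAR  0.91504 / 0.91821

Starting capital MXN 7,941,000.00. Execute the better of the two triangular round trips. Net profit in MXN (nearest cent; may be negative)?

Best loop MXN → ZAR → CNY → MXN:
MXN 7,941,000.00 × 0.91504 (sell MXN at bid) = ZAR 7,266,332.64
ZAR 7,266,332.64 × 0.40379 (sell ZAR at bid) = CNY 2,934,072.46
CNY 2,934,072.46 × 2.7133 (sell CNY at bid) = MXN 7,961,018.80

Net profit: MXN 20,018.80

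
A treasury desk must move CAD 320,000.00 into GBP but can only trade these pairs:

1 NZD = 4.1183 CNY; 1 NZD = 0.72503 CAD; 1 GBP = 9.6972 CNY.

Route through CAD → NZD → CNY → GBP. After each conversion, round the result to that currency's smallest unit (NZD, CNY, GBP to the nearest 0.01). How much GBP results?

GBP 187,441.45

CAD 320,000.00 ÷ 0.72503 = NZD 441,361.05
NZD 441,361.05 × 4.1183 = CNY 1,817,657.21
CNY 1,817,657.21 ÷ 9.6972 = GBP 187,441.45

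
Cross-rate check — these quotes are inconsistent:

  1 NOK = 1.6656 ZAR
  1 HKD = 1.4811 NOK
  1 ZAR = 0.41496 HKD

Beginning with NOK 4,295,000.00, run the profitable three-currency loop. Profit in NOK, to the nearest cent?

Profit: NOK 101,676.35

Profitable loop is NOK → ZAR → HKD → NOK:
NOK 4,295,000.00 × 1.6656 = ZAR 7,153,752.00
ZAR 7,153,752.00 × 0.41496 = HKD 2,968,520.93
HKD 2,968,520.93 × 1.4811 = NOK 4,396,676.35
Profit = NOK 4,396,676.35 − NOK 4,295,000.00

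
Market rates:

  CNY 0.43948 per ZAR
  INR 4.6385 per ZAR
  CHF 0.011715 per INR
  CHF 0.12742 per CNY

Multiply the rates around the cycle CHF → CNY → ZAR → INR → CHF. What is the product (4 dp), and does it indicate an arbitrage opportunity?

0.9704 (arbitrage exists)

Around CHF → CNY → ZAR → INR → CHF: 1 ÷ 0.12742 ÷ 0.43948 × 4.6385 × 0.011715 = 0.970383
Product < 1; profitable direction is CHF → INR → ZAR → CNY → CHF.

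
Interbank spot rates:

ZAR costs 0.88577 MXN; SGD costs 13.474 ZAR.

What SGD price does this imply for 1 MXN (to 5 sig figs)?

MXN/SGD = 0.083788

1 MXN ÷ 0.88577 = 1.12896 ZAR
1.12896 ZAR ÷ 13.474 = 0.0837881 SGD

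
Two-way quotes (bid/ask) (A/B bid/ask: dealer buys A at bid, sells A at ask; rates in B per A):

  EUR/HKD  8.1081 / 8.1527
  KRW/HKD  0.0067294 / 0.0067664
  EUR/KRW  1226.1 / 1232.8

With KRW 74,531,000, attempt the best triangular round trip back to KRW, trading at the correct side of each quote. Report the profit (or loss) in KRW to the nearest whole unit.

Net profit: KRW 897,891

Best loop KRW → HKD → EUR → KRW:
KRW 74,531,000 × 0.0067294 (sell KRW at bid) = HKD 501,548.91
HKD 501,548.91 ÷ 8.1527 (buy EUR at ask) = EUR 61,519.36
EUR 61,519.36 × 1226.1 (sell EUR at bid) = KRW 75,428,891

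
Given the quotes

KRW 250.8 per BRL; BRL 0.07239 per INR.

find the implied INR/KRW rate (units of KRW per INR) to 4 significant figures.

INR/KRW = 18.16

1 INR × 0.07239 = 0.07239 BRL
0.07239 BRL × 250.8 = 18.1554 KRW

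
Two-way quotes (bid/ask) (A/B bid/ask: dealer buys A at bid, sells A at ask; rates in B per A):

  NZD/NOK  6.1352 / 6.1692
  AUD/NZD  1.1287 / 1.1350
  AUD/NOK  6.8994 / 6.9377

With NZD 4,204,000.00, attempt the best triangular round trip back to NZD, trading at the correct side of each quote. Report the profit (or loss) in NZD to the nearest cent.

Net result: NZD -7,816.80 (no profitable arbitrage after spreads)

Best loop NZD → NOK → AUD → NZD:
NZD 4,204,000.00 × 6.1352 (sell NZD at bid) = NOK 25,792,380.80
NOK 25,792,380.80 ÷ 6.9377 (buy AUD at ask) = AUD 3,717,713.48
AUD 3,717,713.48 × 1.1287 (sell AUD at bid) = NZD 4,196,183.20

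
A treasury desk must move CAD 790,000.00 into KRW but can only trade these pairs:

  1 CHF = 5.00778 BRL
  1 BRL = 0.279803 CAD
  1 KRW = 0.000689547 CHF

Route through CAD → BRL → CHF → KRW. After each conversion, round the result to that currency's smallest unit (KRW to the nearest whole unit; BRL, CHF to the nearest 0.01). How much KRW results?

KRW 817,646,556

CAD 790,000.00 ÷ 0.279803 = BRL 2,823,415.05
BRL 2,823,415.05 ÷ 5.00778 = CHF 563,805.73
CHF 563,805.73 ÷ 0.000689547 = KRW 817,646,556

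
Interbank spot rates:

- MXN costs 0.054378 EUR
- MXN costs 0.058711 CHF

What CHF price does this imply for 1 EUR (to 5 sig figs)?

EUR/CHF = 1.0797

1 EUR ÷ 0.054378 = 18.3898 MXN
18.3898 MXN × 0.058711 = 1.07968 CHF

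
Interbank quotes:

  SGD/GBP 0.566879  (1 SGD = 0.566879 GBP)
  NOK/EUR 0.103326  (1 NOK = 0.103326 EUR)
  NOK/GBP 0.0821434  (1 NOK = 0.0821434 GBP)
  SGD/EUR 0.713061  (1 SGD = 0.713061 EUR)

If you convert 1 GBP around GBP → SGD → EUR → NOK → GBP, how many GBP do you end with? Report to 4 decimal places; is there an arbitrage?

Around GBP → SGD → EUR → NOK → GBP: 1 ÷ 0.566879 × 0.713061 ÷ 0.103326 × 0.0821434 = 0.999999
Product ≈ 1 (deviation 0.000%, within rounding noise).

1.0000 (no arbitrage)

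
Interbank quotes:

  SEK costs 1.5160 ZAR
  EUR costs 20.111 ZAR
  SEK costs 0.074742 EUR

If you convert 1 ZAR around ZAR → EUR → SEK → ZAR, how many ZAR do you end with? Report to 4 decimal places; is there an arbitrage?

Around ZAR → EUR → SEK → ZAR: 1 ÷ 20.111 ÷ 0.074742 × 1.5160 = 1.008558
Product > 1; profitable direction is ZAR → EUR → SEK → ZAR.

1.0086 (arbitrage exists)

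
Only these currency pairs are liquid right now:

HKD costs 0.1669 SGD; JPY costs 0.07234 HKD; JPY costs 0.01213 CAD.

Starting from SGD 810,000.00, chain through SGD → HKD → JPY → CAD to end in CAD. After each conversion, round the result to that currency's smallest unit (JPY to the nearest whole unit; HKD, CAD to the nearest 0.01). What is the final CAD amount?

CAD 813,787.44

SGD 810,000.00 ÷ 0.1669 = HKD 4,853,205.51
HKD 4,853,205.51 ÷ 0.07234 = JPY 67,088,824
JPY 67,088,824 × 0.01213 = CAD 813,787.44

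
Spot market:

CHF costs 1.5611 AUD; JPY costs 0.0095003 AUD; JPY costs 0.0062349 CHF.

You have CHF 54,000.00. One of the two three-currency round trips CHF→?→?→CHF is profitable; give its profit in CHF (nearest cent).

Profitable loop is CHF → AUD → JPY → CHF:
CHF 54,000.00 × 1.5611 = AUD 84,299.40
AUD 84,299.40 ÷ 0.0095003 = JPY 8,873,341
JPY 8,873,341 × 0.0062349 = CHF 55,324.39
Profit = CHF 55,324.39 − CHF 54,000.00

Profit: CHF 1,324.39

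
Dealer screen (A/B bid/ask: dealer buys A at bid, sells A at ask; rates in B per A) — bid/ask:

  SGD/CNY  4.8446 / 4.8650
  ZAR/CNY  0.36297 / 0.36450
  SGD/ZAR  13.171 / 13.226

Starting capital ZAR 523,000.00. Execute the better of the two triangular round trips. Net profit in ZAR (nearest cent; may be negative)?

Best loop ZAR → SGD → CNY → ZAR:
ZAR 523,000.00 ÷ 13.226 (buy SGD at ask) = SGD 39,543.32
SGD 39,543.32 × 4.8446 (sell SGD at bid) = CNY 191,571.59
CNY 191,571.59 ÷ 0.36450 (buy ZAR at ask) = ZAR 525,573.62

Net profit: ZAR 2,573.62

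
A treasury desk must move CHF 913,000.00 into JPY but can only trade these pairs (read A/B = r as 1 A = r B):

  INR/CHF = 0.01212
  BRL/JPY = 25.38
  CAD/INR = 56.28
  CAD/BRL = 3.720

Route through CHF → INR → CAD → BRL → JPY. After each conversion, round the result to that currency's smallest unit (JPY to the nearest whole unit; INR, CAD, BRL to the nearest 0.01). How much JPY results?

JPY 126,371,351

CHF 913,000.00 ÷ 0.01212 = INR 75,330,033.00
INR 75,330,033.00 ÷ 56.28 = CAD 1,338,486.73
CAD 1,338,486.73 × 3.720 = BRL 4,979,170.64
BRL 4,979,170.64 × 25.38 = JPY 126,371,351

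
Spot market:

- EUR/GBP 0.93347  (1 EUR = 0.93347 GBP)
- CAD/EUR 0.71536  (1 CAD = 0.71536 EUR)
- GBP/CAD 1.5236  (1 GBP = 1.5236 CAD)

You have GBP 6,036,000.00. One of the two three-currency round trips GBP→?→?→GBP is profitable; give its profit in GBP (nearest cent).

Profitable loop is GBP → CAD → EUR → GBP:
GBP 6,036,000.00 × 1.5236 = CAD 9,196,449.60
CAD 9,196,449.60 × 0.71536 = EUR 6,578,772.19
EUR 6,578,772.19 × 0.93347 = GBP 6,141,086.47
Profit = GBP 6,141,086.47 − GBP 6,036,000.00

Profit: GBP 105,086.47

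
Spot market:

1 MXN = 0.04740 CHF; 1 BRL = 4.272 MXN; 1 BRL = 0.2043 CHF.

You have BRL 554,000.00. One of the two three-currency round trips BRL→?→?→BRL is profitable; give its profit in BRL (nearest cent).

Profit: BRL 4,944.32

Profitable loop is BRL → CHF → MXN → BRL:
BRL 554,000.00 × 0.2043 = CHF 113,182.20
CHF 113,182.20 ÷ 0.04740 = MXN 2,387,810.13
MXN 2,387,810.13 ÷ 4.272 = BRL 558,944.32
Profit = BRL 558,944.32 − BRL 554,000.00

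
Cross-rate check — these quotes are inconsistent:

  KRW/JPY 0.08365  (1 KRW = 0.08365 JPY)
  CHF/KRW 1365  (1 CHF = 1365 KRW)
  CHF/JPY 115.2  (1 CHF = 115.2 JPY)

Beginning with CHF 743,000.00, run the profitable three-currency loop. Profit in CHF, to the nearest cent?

Profitable loop is CHF → JPY → KRW → CHF:
CHF 743,000.00 × 115.2 = JPY 85,593,600
JPY 85,593,600 ÷ 0.08365 = KRW 1,023,234,907
KRW 1,023,234,907 ÷ 1365 = CHF 749,622.64
Profit = CHF 749,622.64 − CHF 743,000.00

Profit: CHF 6,622.64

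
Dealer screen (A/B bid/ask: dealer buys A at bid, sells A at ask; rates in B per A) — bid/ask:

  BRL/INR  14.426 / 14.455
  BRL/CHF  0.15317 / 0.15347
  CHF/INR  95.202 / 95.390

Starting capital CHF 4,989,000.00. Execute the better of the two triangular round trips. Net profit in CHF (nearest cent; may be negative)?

Best loop CHF → INR → BRL → CHF:
CHF 4,989,000.00 × 95.202 (sell CHF at bid) = INR 474,962,778.00
INR 474,962,778.00 ÷ 14.455 (buy BRL at ask) = BRL 32,858,026.84
BRL 32,858,026.84 × 0.15317 (sell BRL at bid) = CHF 5,032,863.97

Net profit: CHF 43,863.97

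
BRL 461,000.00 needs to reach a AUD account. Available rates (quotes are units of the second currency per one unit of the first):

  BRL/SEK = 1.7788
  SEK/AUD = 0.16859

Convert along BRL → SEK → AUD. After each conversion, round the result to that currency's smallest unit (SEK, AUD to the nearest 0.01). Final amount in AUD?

AUD 138,248.32

BRL 461,000.00 × 1.7788 = SEK 820,026.80
SEK 820,026.80 × 0.16859 = AUD 138,248.32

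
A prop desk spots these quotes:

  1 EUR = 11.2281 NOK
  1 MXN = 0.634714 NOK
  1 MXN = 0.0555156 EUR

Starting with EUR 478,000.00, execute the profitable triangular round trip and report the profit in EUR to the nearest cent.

Profit: EUR 8,726.13

Profitable loop is EUR → MXN → NOK → EUR:
EUR 478,000.00 ÷ 0.0555156 = MXN 8,610,192.45
MXN 8,610,192.45 × 0.634714 = NOK 5,465,009.69
NOK 5,465,009.69 ÷ 11.2281 = EUR 486,726.13
Profit = EUR 486,726.13 − EUR 478,000.00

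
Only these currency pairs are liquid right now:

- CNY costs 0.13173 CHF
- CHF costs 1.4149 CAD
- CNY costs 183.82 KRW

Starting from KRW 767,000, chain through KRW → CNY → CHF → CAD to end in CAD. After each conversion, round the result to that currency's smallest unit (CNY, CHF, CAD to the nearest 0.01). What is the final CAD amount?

CAD 777.70

KRW 767,000 ÷ 183.82 = CNY 4,172.56
CNY 4,172.56 × 0.13173 = CHF 549.65
CHF 549.65 × 1.4149 = CAD 777.70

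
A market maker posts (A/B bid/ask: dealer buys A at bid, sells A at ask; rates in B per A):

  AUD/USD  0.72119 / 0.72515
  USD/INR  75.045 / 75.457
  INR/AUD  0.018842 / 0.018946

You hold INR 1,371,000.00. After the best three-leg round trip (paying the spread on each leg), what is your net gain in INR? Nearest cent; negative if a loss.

Best loop INR → AUD → USD → INR:
INR 1,371,000.00 × 0.018842 (sell INR at bid) = AUD 25,832.38
AUD 25,832.38 × 0.72119 (sell AUD at bid) = USD 18,630.06
USD 18,630.06 × 75.045 (sell USD at bid) = INR 1,398,092.52

Net profit: INR 27,092.52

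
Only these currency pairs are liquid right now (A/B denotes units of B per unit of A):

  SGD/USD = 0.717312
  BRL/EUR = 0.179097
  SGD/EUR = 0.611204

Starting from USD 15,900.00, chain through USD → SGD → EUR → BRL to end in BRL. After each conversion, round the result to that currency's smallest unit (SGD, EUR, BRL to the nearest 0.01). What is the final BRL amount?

BRL 75,646.16

USD 15,900.00 ÷ 0.717312 = SGD 22,166.09
SGD 22,166.09 × 0.611204 = EUR 13,548.00
EUR 13,548.00 ÷ 0.179097 = BRL 75,646.16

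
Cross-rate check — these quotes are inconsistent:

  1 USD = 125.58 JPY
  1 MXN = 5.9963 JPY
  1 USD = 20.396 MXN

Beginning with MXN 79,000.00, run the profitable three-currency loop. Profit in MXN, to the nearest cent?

Profit: MXN 2,118.37

Profitable loop is MXN → USD → JPY → MXN:
MXN 79,000.00 ÷ 20.396 = USD 3,873.31
USD 3,873.31 × 125.58 = JPY 486,410
JPY 486,410 ÷ 5.9963 = MXN 81,118.37
Profit = MXN 81,118.37 − MXN 79,000.00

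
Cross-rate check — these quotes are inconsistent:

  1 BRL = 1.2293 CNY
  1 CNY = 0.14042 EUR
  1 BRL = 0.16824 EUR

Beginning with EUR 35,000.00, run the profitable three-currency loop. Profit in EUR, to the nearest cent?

Profit: EUR 910.85

Profitable loop is EUR → BRL → CNY → EUR:
EUR 35,000.00 ÷ 0.16824 = BRL 208,036.14
BRL 208,036.14 × 1.2293 = CNY 255,738.83
CNY 255,738.83 × 0.14042 = EUR 35,910.85
Profit = EUR 35,910.85 − EUR 35,000.00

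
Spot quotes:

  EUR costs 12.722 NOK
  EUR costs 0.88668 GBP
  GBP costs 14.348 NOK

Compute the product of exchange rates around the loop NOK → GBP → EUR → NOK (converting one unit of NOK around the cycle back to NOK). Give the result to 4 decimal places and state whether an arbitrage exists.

Around NOK → GBP → EUR → NOK: 1 ÷ 14.348 ÷ 0.88668 × 12.722 = 0.999993
Product ≈ 1 (deviation 0.001%, within rounding noise).

1.0000 (no arbitrage)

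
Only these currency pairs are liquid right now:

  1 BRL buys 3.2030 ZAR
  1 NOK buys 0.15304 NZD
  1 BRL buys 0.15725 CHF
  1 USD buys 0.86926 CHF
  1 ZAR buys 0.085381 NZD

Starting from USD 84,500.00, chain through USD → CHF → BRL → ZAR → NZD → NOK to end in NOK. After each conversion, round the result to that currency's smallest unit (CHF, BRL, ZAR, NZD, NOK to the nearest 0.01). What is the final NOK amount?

USD 84,500.00 × 0.86926 = CHF 73,452.47
CHF 73,452.47 ÷ 0.15725 = BRL 467,106.33
BRL 467,106.33 × 3.2030 = ZAR 1,496,141.57
ZAR 1,496,141.57 × 0.085381 = NZD 127,742.06
NZD 127,742.06 ÷ 0.15304 = NOK 834,697.20

NOK 834,697.20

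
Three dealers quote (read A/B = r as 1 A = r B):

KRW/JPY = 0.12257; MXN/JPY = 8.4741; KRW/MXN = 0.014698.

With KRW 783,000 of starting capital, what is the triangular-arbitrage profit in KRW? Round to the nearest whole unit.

Profitable loop is KRW → MXN → JPY → KRW:
KRW 783,000 × 0.014698 = MXN 11,508.53
MXN 11,508.53 × 8.4741 = JPY 97,524
JPY 97,524 ÷ 0.12257 = KRW 795,663
Profit = KRW 795,663 − KRW 783,000

Profit: KRW 12,663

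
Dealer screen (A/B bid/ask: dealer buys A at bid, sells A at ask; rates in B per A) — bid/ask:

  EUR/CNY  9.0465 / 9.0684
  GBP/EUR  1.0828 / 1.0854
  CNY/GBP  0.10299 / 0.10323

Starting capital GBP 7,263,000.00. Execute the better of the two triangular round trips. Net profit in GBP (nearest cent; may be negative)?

Net profit: GBP 64,231.90

Best loop GBP → EUR → CNY → GBP:
GBP 7,263,000.00 × 1.0828 (sell GBP at bid) = EUR 7,864,376.40
EUR 7,864,376.40 × 9.0465 (sell EUR at bid) = CNY 71,145,081.10
CNY 71,145,081.10 × 0.10299 (sell CNY at bid) = GBP 7,327,231.90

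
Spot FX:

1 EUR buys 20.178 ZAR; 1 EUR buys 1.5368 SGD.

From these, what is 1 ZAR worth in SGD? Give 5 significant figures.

ZAR/SGD = 0.076162

1 ZAR ÷ 20.178 = 0.0495589 EUR
0.0495589 EUR × 1.5368 = 0.0761622 SGD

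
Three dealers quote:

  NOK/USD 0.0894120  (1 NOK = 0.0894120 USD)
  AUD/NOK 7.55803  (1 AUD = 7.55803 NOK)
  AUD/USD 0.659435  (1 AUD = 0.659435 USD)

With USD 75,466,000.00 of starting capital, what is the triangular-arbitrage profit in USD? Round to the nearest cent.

Profit: USD 1,870,365.52

Profitable loop is USD → AUD → NOK → USD:
USD 75,466,000.00 ÷ 0.659435 = AUD 114,440,392.15
AUD 114,440,392.15 × 7.55803 = NOK 864,943,917.11
NOK 864,943,917.11 × 0.0894120 = USD 77,336,365.52
Profit = USD 77,336,365.52 − USD 75,466,000.00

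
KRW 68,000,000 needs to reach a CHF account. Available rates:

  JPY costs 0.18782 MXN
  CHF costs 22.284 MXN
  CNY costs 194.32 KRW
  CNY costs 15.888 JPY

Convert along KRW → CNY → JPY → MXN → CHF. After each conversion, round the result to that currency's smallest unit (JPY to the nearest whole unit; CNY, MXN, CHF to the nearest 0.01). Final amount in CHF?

CHF 46,860.76

KRW 68,000,000 ÷ 194.32 = CNY 349,938.25
CNY 349,938.25 × 15.888 = JPY 5,559,819
JPY 5,559,819 × 0.18782 = MXN 1,044,245.20
MXN 1,044,245.20 ÷ 22.284 = CHF 46,860.76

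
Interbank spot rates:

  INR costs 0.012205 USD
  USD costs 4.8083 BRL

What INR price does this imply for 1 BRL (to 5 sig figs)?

BRL/INR = 17.040

1 BRL ÷ 4.8083 = 0.207974 USD
0.207974 USD ÷ 0.012205 = 17.04 INR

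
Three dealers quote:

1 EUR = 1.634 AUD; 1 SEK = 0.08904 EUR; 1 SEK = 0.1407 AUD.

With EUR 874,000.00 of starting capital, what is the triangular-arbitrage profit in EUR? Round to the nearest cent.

Profit: EUR 29,762.96

Profitable loop is EUR → AUD → SEK → EUR:
EUR 874,000.00 × 1.634 = AUD 1,428,116.00
AUD 1,428,116.00 ÷ 0.1407 = SEK 10,150,078.18
SEK 10,150,078.18 × 0.08904 = EUR 903,762.96
Profit = EUR 903,762.96 − EUR 874,000.00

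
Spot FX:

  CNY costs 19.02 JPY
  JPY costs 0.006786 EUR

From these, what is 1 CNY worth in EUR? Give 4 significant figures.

CNY/EUR = 0.1291

1 CNY × 19.02 = 19.02 JPY
19.02 JPY × 0.006786 = 0.12907 EUR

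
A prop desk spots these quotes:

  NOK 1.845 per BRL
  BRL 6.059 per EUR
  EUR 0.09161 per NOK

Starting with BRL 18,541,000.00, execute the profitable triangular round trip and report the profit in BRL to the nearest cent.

Profitable loop is BRL → NOK → EUR → BRL:
BRL 18,541,000.00 × 1.845 = NOK 34,208,145.00
NOK 34,208,145.00 × 0.09161 = EUR 3,133,808.16
EUR 3,133,808.16 × 6.059 = BRL 18,987,743.66
Profit = BRL 18,987,743.66 − BRL 18,541,000.00

Profit: BRL 446,743.66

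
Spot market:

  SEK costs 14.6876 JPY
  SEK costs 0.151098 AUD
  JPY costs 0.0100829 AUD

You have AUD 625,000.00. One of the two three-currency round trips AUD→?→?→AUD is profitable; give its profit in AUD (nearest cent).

Profit: AUD 12,679.47

Profitable loop is AUD → JPY → SEK → AUD:
AUD 625,000.00 ÷ 0.0100829 = JPY 61,986,135
JPY 61,986,135 ÷ 14.6876 = SEK 4,220,303.86
SEK 4,220,303.86 × 0.151098 = AUD 637,679.47
Profit = AUD 637,679.47 − AUD 625,000.00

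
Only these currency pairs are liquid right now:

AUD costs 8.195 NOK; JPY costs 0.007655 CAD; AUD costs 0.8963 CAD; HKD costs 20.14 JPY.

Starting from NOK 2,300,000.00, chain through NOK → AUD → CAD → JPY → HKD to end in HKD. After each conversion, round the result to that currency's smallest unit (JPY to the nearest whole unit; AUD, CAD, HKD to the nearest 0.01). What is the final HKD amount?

NOK 2,300,000.00 ÷ 8.195 = AUD 280,658.94
AUD 280,658.94 × 0.8963 = CAD 251,554.61
CAD 251,554.61 ÷ 0.007655 = JPY 32,861,477
JPY 32,861,477 ÷ 20.14 = HKD 1,631,652.28

HKD 1,631,652.28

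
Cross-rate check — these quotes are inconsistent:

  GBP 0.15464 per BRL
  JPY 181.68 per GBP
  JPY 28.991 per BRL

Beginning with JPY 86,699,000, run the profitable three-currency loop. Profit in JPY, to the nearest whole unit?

Profit: JPY 2,765,002

Profitable loop is JPY → GBP → BRL → JPY:
JPY 86,699,000 ÷ 181.68 = GBP 477,207.18
GBP 477,207.18 ÷ 0.15464 = BRL 3,085,923.29
BRL 3,085,923.29 × 28.991 = JPY 89,464,002
Profit = JPY 89,464,002 − JPY 86,699,000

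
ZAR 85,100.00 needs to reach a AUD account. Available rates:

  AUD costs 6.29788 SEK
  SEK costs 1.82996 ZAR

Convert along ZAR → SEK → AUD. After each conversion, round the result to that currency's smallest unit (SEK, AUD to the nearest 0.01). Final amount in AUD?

AUD 7,384.03

ZAR 85,100.00 ÷ 1.82996 = SEK 46,503.75
SEK 46,503.75 ÷ 6.29788 = AUD 7,384.03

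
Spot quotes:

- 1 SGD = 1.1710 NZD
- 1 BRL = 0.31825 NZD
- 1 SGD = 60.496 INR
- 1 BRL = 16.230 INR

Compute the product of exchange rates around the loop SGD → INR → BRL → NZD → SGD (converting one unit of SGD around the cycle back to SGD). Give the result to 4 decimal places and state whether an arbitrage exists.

1.0130 (arbitrage exists)

Around SGD → INR → BRL → NZD → SGD: 1 × 60.496 ÷ 16.230 × 0.31825 ÷ 1.1710 = 1.013024
Product > 1; profitable direction is SGD → INR → BRL → NZD → SGD.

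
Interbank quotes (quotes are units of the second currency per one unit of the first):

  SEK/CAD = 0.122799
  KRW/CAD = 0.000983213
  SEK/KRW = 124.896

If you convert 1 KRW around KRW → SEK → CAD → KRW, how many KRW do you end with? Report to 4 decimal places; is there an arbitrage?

Around KRW → SEK → CAD → KRW: 1 ÷ 124.896 × 0.122799 ÷ 0.000983213 = 0.999997
Product ≈ 1 (deviation 0.000%, within rounding noise).

1.0000 (no arbitrage)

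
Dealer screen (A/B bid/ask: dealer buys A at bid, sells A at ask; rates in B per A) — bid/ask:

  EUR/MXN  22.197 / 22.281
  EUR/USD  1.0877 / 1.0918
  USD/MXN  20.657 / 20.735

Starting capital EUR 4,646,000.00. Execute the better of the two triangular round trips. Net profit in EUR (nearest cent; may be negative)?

Best loop EUR → USD → MXN → EUR:
EUR 4,646,000.00 × 1.0877 (sell EUR at bid) = USD 5,053,454.20
USD 5,053,454.20 × 20.657 (sell USD at bid) = MXN 104,389,203.41
MXN 104,389,203.41 ÷ 22.281 (buy EUR at ask) = EUR 4,685,122.01

Net profit: EUR 39,122.01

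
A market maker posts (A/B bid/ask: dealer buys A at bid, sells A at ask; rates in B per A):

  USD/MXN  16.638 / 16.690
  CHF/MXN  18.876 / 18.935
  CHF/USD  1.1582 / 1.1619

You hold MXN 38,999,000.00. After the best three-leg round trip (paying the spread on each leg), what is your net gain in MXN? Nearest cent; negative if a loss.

Best loop MXN → CHF → USD → MXN:
MXN 38,999,000.00 ÷ 18.935 (buy CHF at ask) = CHF 2,059,625.03
CHF 2,059,625.03 × 1.1582 (sell CHF at bid) = USD 2,385,457.71
USD 2,385,457.71 × 16.638 (sell USD at bid) = MXN 39,689,245.43

Net profit: MXN 690,245.43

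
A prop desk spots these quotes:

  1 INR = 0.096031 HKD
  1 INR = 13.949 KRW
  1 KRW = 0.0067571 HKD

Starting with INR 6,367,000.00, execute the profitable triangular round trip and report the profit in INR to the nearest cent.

Profitable loop is INR → HKD → KRW → INR:
INR 6,367,000.00 × 0.096031 = HKD 611,429.38
HKD 611,429.38 ÷ 0.0067571 = KRW 90,486,951
KRW 90,486,951 ÷ 13.949 = INR 6,486,984.81
Profit = INR 6,486,984.81 − INR 6,367,000.00

Profit: INR 119,984.81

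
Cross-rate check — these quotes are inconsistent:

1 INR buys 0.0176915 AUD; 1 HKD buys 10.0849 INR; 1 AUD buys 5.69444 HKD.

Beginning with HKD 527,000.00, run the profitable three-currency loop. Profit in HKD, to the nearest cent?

Profit: HKD 8,424.07

Profitable loop is HKD → INR → AUD → HKD:
HKD 527,000.00 × 10.0849 = INR 5,314,742.30
INR 5,314,742.30 × 0.0176915 = AUD 94,025.76
AUD 94,025.76 × 5.69444 = HKD 535,424.07
Profit = HKD 535,424.07 − HKD 527,000.00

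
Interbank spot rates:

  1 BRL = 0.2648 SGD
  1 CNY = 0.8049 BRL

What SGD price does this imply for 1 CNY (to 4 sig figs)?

CNY/SGD = 0.2131

1 CNY × 0.8049 = 0.8049 BRL
0.8049 BRL × 0.2648 = 0.213138 SGD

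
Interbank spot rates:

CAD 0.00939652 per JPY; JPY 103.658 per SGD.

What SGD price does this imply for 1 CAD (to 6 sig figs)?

CAD/SGD = 1.02667

1 CAD ÷ 0.00939652 = 106.422 JPY
106.422 JPY ÷ 103.658 = 1.02667 SGD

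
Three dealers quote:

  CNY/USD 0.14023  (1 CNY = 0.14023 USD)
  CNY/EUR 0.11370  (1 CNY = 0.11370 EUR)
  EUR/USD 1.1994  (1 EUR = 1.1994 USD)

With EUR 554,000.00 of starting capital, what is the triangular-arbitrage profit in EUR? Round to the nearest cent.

Profitable loop is EUR → CNY → USD → EUR:
EUR 554,000.00 ÷ 0.11370 = CNY 4,872,471.42
CNY 4,872,471.42 × 0.14023 = USD 683,266.67
USD 683,266.67 ÷ 1.1994 = EUR 569,673.73
Profit = EUR 569,673.73 − EUR 554,000.00

Profit: EUR 15,673.73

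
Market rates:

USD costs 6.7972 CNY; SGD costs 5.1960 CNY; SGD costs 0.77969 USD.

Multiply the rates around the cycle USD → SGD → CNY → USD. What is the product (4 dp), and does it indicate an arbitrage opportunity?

0.9804 (arbitrage exists)

Around USD → SGD → CNY → USD: 1 ÷ 0.77969 × 5.1960 ÷ 6.7972 = 0.980431
Product < 1; profitable direction is USD → CNY → SGD → USD.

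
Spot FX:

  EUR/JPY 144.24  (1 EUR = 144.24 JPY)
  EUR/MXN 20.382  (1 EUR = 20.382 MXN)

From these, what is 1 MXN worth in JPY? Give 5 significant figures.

1 MXN ÷ 20.382 = 0.0490629 EUR
0.0490629 EUR × 144.24 = 7.07683 JPY

MXN/JPY = 7.0768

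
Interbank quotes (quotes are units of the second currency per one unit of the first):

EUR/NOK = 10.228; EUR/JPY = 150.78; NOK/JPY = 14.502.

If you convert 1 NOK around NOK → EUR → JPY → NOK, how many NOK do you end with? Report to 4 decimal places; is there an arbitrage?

Around NOK → EUR → JPY → NOK: 1 ÷ 10.228 × 150.78 ÷ 14.502 = 1.016542
Product > 1; profitable direction is NOK → EUR → JPY → NOK.

1.0165 (arbitrage exists)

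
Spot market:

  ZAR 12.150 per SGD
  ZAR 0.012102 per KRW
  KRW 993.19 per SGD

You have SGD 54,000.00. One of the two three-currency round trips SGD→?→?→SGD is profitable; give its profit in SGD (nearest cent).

Profitable loop is SGD → ZAR → KRW → SGD:
SGD 54,000.00 × 12.150 = ZAR 656,100.00
ZAR 656,100.00 ÷ 0.012102 = KRW 54,214,179
KRW 54,214,179 ÷ 993.19 = SGD 54,585.91
Profit = SGD 54,585.91 − SGD 54,000.00

Profit: SGD 585.91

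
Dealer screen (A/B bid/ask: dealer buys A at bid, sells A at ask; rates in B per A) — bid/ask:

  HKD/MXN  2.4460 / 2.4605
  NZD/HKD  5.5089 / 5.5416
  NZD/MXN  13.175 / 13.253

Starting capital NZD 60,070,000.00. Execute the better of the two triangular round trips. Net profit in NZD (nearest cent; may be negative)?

Net profit: NZD 1,005,182.82

Best loop NZD → HKD → MXN → NZD:
NZD 60,070,000.00 × 5.5089 (sell NZD at bid) = HKD 330,919,623.00
HKD 330,919,623.00 × 2.4460 (sell HKD at bid) = MXN 809,429,397.86
MXN 809,429,397.86 ÷ 13.253 (buy NZD at ask) = NZD 61,075,182.82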